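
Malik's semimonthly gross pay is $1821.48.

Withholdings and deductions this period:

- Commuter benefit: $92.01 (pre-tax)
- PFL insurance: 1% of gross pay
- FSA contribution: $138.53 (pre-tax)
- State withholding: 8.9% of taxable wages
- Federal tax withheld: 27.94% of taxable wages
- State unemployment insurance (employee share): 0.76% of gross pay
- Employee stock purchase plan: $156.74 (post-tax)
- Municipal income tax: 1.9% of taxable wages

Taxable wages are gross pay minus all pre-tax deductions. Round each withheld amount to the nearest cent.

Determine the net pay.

$785.82

Commuter benefit: $92.01
FSA contribution: $138.53
Pre-tax total = $92.01 + $138.53 = $230.54
Taxable wages = $1821.48 − $230.54 = $1590.94
Federal tax withheld: $1590.94 × 0.2794 = $444.51
Municipal income tax: $1590.94 × 0.019 = $30.23
State withholding: $1590.94 × 0.089 = $141.59
PFL insurance: $1821.48 × 0.01 = $18.21
State unemployment insurance (employee share): $1821.48 × 0.0076 = $13.84
Employee stock purchase plan: $156.74
Total deductions = $92.01 + $138.53 + $444.51 + $30.23 + $141.59 + $18.21 + $13.84 + $156.74 = $1035.66
Net pay = $1821.48 − $1035.66 = $785.82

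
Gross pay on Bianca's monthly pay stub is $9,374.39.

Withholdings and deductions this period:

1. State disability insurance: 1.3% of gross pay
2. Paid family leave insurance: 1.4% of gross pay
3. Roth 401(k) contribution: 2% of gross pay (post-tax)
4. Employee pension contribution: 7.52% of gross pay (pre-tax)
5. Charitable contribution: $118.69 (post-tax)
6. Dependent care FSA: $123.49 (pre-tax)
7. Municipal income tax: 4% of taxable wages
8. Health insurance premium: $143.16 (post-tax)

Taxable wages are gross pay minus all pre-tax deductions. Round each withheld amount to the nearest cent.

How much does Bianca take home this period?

$7,501.66

Employee pension contribution: $9,374.39 × 0.0752 = $704.95
Dependent care FSA: $123.49
Pre-tax total = $704.95 + $123.49 = $828.44
Taxable wages = $9,374.39 − $828.44 = $8,545.95
Municipal income tax: $8,545.95 × 0.04 = $341.84
Paid family leave insurance: $9,374.39 × 0.014 = $131.24
State disability insurance: $9,374.39 × 0.013 = $121.87
Roth 401(k) contribution: $9,374.39 × 0.02 = $187.49
Health insurance premium: $143.16
Charitable contribution: $118.69
Total deductions = $704.95 + $123.49 + $341.84 + $131.24 + $121.87 + $187.49 + $143.16 + $118.69 = $1,872.73
Net pay = $9,374.39 − $1,872.73 = $7,501.66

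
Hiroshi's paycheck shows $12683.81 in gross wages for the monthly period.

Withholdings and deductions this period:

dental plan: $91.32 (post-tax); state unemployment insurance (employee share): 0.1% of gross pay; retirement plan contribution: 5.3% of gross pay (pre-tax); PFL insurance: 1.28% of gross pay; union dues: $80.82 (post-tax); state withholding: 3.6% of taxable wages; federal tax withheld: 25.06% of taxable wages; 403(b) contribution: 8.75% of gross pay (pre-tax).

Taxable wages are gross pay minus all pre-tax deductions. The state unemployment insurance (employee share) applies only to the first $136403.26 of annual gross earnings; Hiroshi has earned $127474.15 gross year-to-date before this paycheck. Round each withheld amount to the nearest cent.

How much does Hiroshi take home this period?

403(b) contribution: $12683.81 × 0.0875 = $1109.83
Retirement plan contribution: $12683.81 × 0.053 = $672.24
Pre-tax total = $1109.83 + $672.24 = $1782.07
Taxable wages = $12683.81 − $1782.07 = $10901.74
Federal tax withheld: $10901.74 × 0.2506 = $2731.98
State withholding: $10901.74 × 0.036 = $392.46
State unemployment insurance (employee share): only $136403.26 − $127474.15 = $8929.11 of this check is subject → $8929.11 × 0.001 = $8.93
PFL insurance: $12683.81 × 0.0128 = $162.35
Union dues: $80.82
Dental plan: $91.32
Total deductions = $1109.83 + $672.24 + $2731.98 + $392.46 + $8.93 + $162.35 + $80.82 + $91.32 = $5249.93
Net pay = $12683.81 − $5249.93 = $7433.88

$7433.88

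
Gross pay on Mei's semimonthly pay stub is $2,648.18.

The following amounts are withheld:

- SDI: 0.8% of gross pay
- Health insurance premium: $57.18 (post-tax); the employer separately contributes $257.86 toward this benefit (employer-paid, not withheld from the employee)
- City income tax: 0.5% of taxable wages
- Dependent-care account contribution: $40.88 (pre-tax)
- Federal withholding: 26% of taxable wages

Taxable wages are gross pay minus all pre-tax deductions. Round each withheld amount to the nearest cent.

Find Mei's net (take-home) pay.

$1,837.99

Dependent-care account contribution: $40.88
Taxable wages = $2,648.18 − $40.88 = $2,607.30
City income tax: $2,607.30 × 0.005 = $13.04
Federal withholding: $2,607.30 × 0.26 = $677.90
SDI: $2,648.18 × 0.008 = $21.19
Health insurance premium: $57.18
(Employer's $257.86 toward health insurance premium is not withheld from the employee.)
Total deductions = $40.88 + $13.04 + $677.90 + $21.19 + $57.18 = $810.19
Net pay = $2,648.18 − $810.19 = $1,837.99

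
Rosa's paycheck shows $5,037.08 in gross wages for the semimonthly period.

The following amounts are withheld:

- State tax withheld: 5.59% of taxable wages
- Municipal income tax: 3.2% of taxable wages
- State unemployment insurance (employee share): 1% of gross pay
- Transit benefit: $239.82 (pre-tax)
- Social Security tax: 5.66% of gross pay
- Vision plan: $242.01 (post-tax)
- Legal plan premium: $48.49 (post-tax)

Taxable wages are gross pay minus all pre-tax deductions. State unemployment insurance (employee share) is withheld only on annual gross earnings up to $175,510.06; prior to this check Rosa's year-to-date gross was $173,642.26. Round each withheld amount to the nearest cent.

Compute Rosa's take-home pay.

$3,781.30

Transit benefit: $239.82
Taxable wages = $5,037.08 − $239.82 = $4,797.26
State tax withheld: $4,797.26 × 0.0559 = $268.17
Municipal income tax: $4,797.26 × 0.032 = $153.51
Social Security tax: $5,037.08 × 0.0566 = $285.10
State unemployment insurance (employee share): only $175,510.06 − $173,642.26 = $1,867.80 of this check is subject → $1,867.80 × 0.01 = $18.68
Vision plan: $242.01
Legal plan premium: $48.49
Total deductions = $239.82 + $268.17 + $153.51 + $285.10 + $18.68 + $242.01 + $48.49 = $1,255.78
Net pay = $5,037.08 − $1,255.78 = $3,781.30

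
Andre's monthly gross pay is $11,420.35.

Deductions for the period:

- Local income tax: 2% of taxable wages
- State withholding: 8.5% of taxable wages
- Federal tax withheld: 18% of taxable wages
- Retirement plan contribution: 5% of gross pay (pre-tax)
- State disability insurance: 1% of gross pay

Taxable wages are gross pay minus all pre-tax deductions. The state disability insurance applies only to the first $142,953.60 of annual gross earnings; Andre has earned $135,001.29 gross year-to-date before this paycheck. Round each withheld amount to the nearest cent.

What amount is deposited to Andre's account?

$7,677.75

Retirement plan contribution: $11,420.35 × 0.05 = $571.02
Taxable wages = $11,420.35 − $571.02 = $10,849.33
State withholding: $10,849.33 × 0.085 = $922.19
Local income tax: $10,849.33 × 0.02 = $216.99
Federal tax withheld: $10,849.33 × 0.18 = $1,952.88
State disability insurance: only $142,953.60 − $135,001.29 = $7,952.31 of this check is subject → $7,952.31 × 0.01 = $79.52
Total deductions = $571.02 + $922.19 + $216.99 + $1,952.88 + $79.52 = $3,742.60
Net pay = $11,420.35 − $3,742.60 = $7,677.75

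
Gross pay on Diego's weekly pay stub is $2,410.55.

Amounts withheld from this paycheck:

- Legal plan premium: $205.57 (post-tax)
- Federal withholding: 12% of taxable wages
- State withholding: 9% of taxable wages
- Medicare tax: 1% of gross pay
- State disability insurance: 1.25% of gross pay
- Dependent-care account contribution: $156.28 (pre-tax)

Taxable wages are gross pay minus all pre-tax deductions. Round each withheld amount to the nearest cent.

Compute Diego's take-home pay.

$1,521.07

Dependent-care account contribution: $156.28
Taxable wages = $2,410.55 − $156.28 = $2,254.27
Federal withholding: $2,254.27 × 0.12 = $270.51
State withholding: $2,254.27 × 0.09 = $202.88
State disability insurance: $2,410.55 × 0.0125 = $30.13
Medicare tax: $2,410.55 × 0.01 = $24.11
Legal plan premium: $205.57
Total deductions = $156.28 + $270.51 + $202.88 + $30.13 + $24.11 + $205.57 = $889.48
Net pay = $2,410.55 − $889.48 = $1,521.07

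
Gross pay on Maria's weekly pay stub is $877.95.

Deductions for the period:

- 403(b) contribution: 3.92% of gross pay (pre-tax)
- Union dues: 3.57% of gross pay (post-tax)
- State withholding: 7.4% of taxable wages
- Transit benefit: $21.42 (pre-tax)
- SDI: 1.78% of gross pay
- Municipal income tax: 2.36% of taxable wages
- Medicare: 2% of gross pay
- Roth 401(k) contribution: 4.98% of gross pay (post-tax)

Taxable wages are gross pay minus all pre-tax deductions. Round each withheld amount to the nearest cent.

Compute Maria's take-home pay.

$633.62

Transit benefit: $21.42
403(b) contribution: $877.95 × 0.0392 = $34.42
Pre-tax total = $21.42 + $34.42 = $55.84
Taxable wages = $877.95 − $55.84 = $822.11
Municipal income tax: $822.11 × 0.0236 = $19.40
State withholding: $822.11 × 0.074 = $60.84
SDI: $877.95 × 0.0178 = $15.63
Medicare: $877.95 × 0.02 = $17.56
Union dues: $877.95 × 0.0357 = $31.34
Roth 401(k) contribution: $877.95 × 0.0498 = $43.72
Total deductions = $21.42 + $34.42 + $19.40 + $60.84 + $15.63 + $17.56 + $31.34 + $43.72 = $244.33
Net pay = $877.95 − $244.33 = $633.62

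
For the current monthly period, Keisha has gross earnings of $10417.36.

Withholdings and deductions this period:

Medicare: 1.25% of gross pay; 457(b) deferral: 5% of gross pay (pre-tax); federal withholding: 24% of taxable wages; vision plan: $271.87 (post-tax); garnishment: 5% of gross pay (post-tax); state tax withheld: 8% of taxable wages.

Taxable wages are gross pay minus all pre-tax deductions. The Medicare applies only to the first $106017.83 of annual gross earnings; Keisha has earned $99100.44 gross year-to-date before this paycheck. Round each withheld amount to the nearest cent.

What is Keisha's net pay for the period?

457(b) deferral: $10417.36 × 0.05 = $520.87
Taxable wages = $10417.36 − $520.87 = $9896.49
Federal withholding: $9896.49 × 0.24 = $2375.16
State tax withheld: $9896.49 × 0.08 = $791.72
Medicare: only $106017.83 − $99100.44 = $6917.39 of this check is subject → $6917.39 × 0.0125 = $86.47
Vision plan: $271.87
Garnishment: $10417.36 × 0.05 = $520.87
Total deductions = $520.87 + $2375.16 + $791.72 + $86.47 + $271.87 + $520.87 = $4566.96
Net pay = $10417.36 − $4566.96 = $5850.40

$5850.40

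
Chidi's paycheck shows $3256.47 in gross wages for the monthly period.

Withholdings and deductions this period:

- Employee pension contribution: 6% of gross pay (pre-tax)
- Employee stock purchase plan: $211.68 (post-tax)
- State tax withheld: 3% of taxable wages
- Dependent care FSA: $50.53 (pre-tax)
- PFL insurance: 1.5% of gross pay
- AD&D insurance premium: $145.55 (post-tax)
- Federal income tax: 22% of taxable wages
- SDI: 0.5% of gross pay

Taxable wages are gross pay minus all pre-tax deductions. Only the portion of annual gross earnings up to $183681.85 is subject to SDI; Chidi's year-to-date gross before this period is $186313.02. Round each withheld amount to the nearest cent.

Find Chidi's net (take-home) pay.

$1851.83

Employee pension contribution: $3256.47 × 0.06 = $195.39
Dependent care FSA: $50.53
Pre-tax total = $195.39 + $50.53 = $245.92
Taxable wages = $3256.47 − $245.92 = $3010.55
Federal income tax: $3010.55 × 0.22 = $662.32
State tax withheld: $3010.55 × 0.03 = $90.32
PFL insurance: $3256.47 × 0.015 = $48.85
SDI: annual cap $183681.85 already reached (YTD $186313.02), so $0.00
Employee stock purchase plan: $211.68
AD&D insurance premium: $145.55
Total deductions = $195.39 + $50.53 + $662.32 + $90.32 + $48.85 + $0.00 + $211.68 + $145.55 = $1404.64
Net pay = $3256.47 − $1404.64 = $1851.83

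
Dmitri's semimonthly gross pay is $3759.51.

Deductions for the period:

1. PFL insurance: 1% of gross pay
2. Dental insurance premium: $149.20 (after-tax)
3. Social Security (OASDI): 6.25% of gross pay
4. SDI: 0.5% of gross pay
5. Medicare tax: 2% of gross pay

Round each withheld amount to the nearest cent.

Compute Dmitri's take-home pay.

SDI: $3759.51 × 0.005 = $18.80
Medicare tax: $3759.51 × 0.02 = $75.19
Social Security (OASDI): $3759.51 × 0.0625 = $234.97
PFL insurance: $3759.51 × 0.01 = $37.60
Dental insurance premium: $149.20
Total deductions = $18.80 + $75.19 + $234.97 + $37.60 + $149.20 = $515.76
Net pay = $3759.51 − $515.76 = $3243.75

$3243.75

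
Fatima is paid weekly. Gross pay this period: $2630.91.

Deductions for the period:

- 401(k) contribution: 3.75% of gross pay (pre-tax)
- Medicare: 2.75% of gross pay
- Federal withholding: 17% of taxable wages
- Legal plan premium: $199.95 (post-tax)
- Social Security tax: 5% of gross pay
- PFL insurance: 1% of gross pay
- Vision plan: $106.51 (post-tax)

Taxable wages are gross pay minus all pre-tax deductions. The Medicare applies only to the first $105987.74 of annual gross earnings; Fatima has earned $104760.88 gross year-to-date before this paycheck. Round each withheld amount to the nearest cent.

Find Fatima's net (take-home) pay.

$1603.71

401(k) contribution: $2630.91 × 0.0375 = $98.66
Taxable wages = $2630.91 − $98.66 = $2532.25
Federal withholding: $2532.25 × 0.17 = $430.48
Social Security tax: $2630.91 × 0.05 = $131.55
PFL insurance: $2630.91 × 0.01 = $26.31
Medicare: only $105987.74 − $104760.88 = $1226.86 of this check is subject → $1226.86 × 0.0275 = $33.74
Legal plan premium: $199.95
Vision plan: $106.51
Total deductions = $98.66 + $430.48 + $131.55 + $26.31 + $33.74 + $199.95 + $106.51 = $1027.20
Net pay = $2630.91 − $1027.20 = $1603.71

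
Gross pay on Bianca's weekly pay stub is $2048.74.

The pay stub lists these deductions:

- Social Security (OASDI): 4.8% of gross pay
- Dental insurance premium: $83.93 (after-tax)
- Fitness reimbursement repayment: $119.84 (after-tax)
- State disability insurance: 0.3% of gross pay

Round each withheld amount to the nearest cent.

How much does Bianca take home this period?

$1740.48

State disability insurance: $2048.74 × 0.003 = $6.15
Social Security (OASDI): $2048.74 × 0.048 = $98.34
Fitness reimbursement repayment: $119.84
Dental insurance premium: $83.93
Total deductions = $6.15 + $98.34 + $119.84 + $83.93 = $308.26
Net pay = $2048.74 − $308.26 = $1740.48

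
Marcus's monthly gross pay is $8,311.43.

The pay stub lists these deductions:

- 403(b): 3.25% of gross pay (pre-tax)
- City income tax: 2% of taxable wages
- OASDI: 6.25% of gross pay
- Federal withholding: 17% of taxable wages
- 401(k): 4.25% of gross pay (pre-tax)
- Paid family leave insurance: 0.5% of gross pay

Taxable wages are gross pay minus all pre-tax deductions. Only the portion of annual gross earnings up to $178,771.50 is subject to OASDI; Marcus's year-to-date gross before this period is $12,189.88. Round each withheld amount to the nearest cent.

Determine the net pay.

$5,666.32

403(b): $8,311.43 × 0.0325 = $270.12
401(k): $8,311.43 × 0.0425 = $353.24
Pre-tax total = $270.12 + $353.24 = $623.36
Taxable wages = $8,311.43 − $623.36 = $7,688.07
City income tax: $7,688.07 × 0.02 = $153.76
Federal withholding: $7,688.07 × 0.17 = $1,306.97
Paid family leave insurance: $8,311.43 × 0.005 = $41.56
OASDI: cap not yet reached, full $8,311.43 is subject → $8,311.43 × 0.0625 = $519.46
Total deductions = $270.12 + $353.24 + $153.76 + $1,306.97 + $41.56 + $519.46 = $2,645.11
Net pay = $8,311.43 − $2,645.11 = $5,666.32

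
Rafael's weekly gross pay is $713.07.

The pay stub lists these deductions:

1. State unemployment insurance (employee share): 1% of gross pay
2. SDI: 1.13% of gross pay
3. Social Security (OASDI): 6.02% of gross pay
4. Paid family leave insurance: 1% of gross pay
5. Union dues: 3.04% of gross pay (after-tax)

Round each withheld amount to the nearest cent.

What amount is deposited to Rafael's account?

$626.14

State unemployment insurance (employee share): $713.07 × 0.01 = $7.13
SDI: $713.07 × 0.0113 = $8.06
Social Security (OASDI): $713.07 × 0.0602 = $42.93
Paid family leave insurance: $713.07 × 0.01 = $7.13
Union dues: $713.07 × 0.0304 = $21.68
Total deductions = $7.13 + $8.06 + $42.93 + $7.13 + $21.68 = $86.93
Net pay = $713.07 − $86.93 = $626.14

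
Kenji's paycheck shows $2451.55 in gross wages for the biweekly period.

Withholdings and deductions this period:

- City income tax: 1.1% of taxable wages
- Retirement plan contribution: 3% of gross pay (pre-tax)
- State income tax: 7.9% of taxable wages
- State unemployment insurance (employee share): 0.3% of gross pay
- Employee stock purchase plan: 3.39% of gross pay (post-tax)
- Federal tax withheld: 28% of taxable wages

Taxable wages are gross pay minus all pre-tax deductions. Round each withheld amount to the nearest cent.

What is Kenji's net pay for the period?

$1407.68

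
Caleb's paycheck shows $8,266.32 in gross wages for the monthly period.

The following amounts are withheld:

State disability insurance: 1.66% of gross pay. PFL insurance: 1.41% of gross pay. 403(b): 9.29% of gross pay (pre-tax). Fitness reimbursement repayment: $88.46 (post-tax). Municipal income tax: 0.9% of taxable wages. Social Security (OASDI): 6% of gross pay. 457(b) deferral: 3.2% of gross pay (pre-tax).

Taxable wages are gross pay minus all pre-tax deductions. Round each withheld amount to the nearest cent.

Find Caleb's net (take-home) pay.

457(b) deferral: $8,266.32 × 0.032 = $264.52
403(b): $8,266.32 × 0.0929 = $767.94
Pre-tax total = $264.52 + $767.94 = $1,032.46
Taxable wages = $8,266.32 − $1,032.46 = $7,233.86
Municipal income tax: $7,233.86 × 0.009 = $65.10
PFL insurance: $8,266.32 × 0.0141 = $116.56
Social Security (OASDI): $8,266.32 × 0.06 = $495.98
State disability insurance: $8,266.32 × 0.0166 = $137.22
Fitness reimbursement repayment: $88.46
Total deductions = $264.52 + $767.94 + $65.10 + $116.56 + $495.98 + $137.22 + $88.46 = $1,935.78
Net pay = $8,266.32 − $1,935.78 = $6,330.54

$6,330.54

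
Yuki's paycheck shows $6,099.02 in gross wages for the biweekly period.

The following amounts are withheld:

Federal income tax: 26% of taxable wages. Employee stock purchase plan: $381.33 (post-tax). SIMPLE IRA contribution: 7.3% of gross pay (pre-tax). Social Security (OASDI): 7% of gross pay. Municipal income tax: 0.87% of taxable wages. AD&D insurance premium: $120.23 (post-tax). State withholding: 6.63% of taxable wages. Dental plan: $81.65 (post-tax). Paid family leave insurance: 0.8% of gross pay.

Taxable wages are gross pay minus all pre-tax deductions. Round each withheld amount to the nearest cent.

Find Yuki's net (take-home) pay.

SIMPLE IRA contribution: $6,099.02 × 0.073 = $445.23
Taxable wages = $6,099.02 − $445.23 = $5,653.79
State withholding: $5,653.79 × 0.0663 = $374.85
Federal income tax: $5,653.79 × 0.26 = $1,469.99
Municipal income tax: $5,653.79 × 0.0087 = $49.19
Paid family leave insurance: $6,099.02 × 0.008 = $48.79
Social Security (OASDI): $6,099.02 × 0.07 = $426.93
Dental plan: $81.65
AD&D insurance premium: $120.23
Employee stock purchase plan: $381.33
Total deductions = $445.23 + $374.85 + $1,469.99 + $49.19 + $48.79 + $426.93 + $81.65 + $120.23 + $381.33 = $3,398.19
Net pay = $6,099.02 − $3,398.19 = $2,700.83

$2,700.83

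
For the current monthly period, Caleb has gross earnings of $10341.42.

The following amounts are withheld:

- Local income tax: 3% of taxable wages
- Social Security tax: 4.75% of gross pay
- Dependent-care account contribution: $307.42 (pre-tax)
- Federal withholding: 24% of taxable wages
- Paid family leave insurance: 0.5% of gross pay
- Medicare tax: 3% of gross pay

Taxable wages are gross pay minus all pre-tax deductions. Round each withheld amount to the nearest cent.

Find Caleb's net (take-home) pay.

Dependent-care account contribution: $307.42
Taxable wages = $10341.42 − $307.42 = $10034.00
Local income tax: $10034.00 × 0.03 = $301.02
Federal withholding: $10034.00 × 0.24 = $2408.16
Social Security tax: $10341.42 × 0.0475 = $491.22
Paid family leave insurance: $10341.42 × 0.005 = $51.71
Medicare tax: $10341.42 × 0.03 = $310.24
Total deductions = $307.42 + $301.02 + $2408.16 + $491.22 + $51.71 + $310.24 = $3869.77
Net pay = $10341.42 − $3869.77 = $6471.65

$6471.65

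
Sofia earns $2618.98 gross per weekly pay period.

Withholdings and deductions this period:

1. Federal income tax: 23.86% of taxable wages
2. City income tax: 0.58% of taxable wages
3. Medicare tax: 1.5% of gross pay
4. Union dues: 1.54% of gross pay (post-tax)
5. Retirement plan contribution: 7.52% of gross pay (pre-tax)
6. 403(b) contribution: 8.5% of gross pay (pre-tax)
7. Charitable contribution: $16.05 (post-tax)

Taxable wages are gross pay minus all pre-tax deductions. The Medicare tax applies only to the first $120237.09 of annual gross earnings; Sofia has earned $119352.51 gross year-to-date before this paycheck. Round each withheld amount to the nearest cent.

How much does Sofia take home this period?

$1592.23

403(b) contribution: $2618.98 × 0.085 = $222.61
Retirement plan contribution: $2618.98 × 0.0752 = $196.95
Pre-tax total = $222.61 + $196.95 = $419.56
Taxable wages = $2618.98 − $419.56 = $2199.42
Federal income tax: $2199.42 × 0.2386 = $524.78
City income tax: $2199.42 × 0.0058 = $12.76
Medicare tax: only $120237.09 − $119352.51 = $884.58 of this check is subject → $884.58 × 0.015 = $13.27
Charitable contribution: $16.05
Union dues: $2618.98 × 0.0154 = $40.33
Total deductions = $222.61 + $196.95 + $524.78 + $12.76 + $13.27 + $16.05 + $40.33 = $1026.75
Net pay = $2618.98 − $1026.75 = $1592.23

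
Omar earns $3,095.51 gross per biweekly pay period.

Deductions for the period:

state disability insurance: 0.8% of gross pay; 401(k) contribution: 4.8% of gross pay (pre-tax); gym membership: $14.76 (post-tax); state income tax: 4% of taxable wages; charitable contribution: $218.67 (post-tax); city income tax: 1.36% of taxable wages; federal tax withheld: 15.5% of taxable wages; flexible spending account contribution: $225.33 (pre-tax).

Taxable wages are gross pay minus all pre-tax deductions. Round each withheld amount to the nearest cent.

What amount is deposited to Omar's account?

$1,895.69

Flexible spending account contribution: $225.33
401(k) contribution: $3,095.51 × 0.048 = $148.58
Pre-tax total = $225.33 + $148.58 = $373.91
Taxable wages = $3,095.51 − $373.91 = $2,721.60
Federal tax withheld: $2,721.60 × 0.155 = $421.85
State income tax: $2,721.60 × 0.04 = $108.86
City income tax: $2,721.60 × 0.0136 = $37.01
State disability insurance: $3,095.51 × 0.008 = $24.76
Charitable contribution: $218.67
Gym membership: $14.76
Total deductions = $225.33 + $148.58 + $421.85 + $108.86 + $37.01 + $24.76 + $218.67 + $14.76 = $1,199.82
Net pay = $3,095.51 − $1,199.82 = $1,895.69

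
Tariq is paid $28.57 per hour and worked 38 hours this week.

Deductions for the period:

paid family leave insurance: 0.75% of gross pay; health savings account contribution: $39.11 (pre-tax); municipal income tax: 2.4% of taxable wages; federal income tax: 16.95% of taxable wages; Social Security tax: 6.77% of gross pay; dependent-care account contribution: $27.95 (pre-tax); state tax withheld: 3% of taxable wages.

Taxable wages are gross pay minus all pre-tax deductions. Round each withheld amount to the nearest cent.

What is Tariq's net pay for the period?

$709.30

Gross pay: 38 × $28.57 = $1,085.66
Dependent-care account contribution: $27.95
Health savings account contribution: $39.11
Pre-tax total = $27.95 + $39.11 = $67.06
Taxable wages = $1,085.66 − $67.06 = $1,018.60
Federal income tax: $1,018.60 × 0.1695 = $172.65
Municipal income tax: $1,018.60 × 0.024 = $24.45
State tax withheld: $1,018.60 × 0.03 = $30.56
Social Security tax: $1,085.66 × 0.0677 = $73.50
Paid family leave insurance: $1,085.66 × 0.0075 = $8.14
Total deductions = $27.95 + $39.11 + $172.65 + $24.45 + $30.56 + $73.50 + $8.14 = $376.36
Net pay = $1,085.66 − $376.36 = $709.30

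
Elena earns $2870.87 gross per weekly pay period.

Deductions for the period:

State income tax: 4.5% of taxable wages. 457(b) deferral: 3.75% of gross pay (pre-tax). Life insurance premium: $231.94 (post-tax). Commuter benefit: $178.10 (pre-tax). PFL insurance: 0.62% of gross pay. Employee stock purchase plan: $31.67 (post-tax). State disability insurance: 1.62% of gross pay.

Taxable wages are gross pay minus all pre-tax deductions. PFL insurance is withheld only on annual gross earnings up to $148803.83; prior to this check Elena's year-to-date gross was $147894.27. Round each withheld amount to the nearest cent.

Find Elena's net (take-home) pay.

$2153.02

457(b) deferral: $2870.87 × 0.0375 = $107.66
Commuter benefit: $178.10
Pre-tax total = $107.66 + $178.10 = $285.76
Taxable wages = $2870.87 − $285.76 = $2585.11
State income tax: $2585.11 × 0.045 = $116.33
PFL insurance: only $148803.83 − $147894.27 = $909.56 of this check is subject → $909.56 × 0.0062 = $5.64
State disability insurance: $2870.87 × 0.0162 = $46.51
Life insurance premium: $231.94
Employee stock purchase plan: $31.67
Total deductions = $107.66 + $178.10 + $116.33 + $5.64 + $46.51 + $231.94 + $31.67 = $717.85
Net pay = $2870.87 − $717.85 = $2153.02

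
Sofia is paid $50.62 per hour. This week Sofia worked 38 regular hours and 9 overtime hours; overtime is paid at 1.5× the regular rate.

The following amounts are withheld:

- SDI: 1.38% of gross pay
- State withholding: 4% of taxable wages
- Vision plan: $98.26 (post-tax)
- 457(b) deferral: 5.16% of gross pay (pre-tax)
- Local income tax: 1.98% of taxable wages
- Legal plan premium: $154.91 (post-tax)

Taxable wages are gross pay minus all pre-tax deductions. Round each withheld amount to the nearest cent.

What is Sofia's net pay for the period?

Regular pay: 38 × $50.62 = $1923.56
Overtime pay: 9 × $50.62 × 1.5 = $683.37
Gross pay = $1923.56 + $683.37 = $2606.93
457(b) deferral: $2606.93 × 0.0516 = $134.52
Taxable wages = $2606.93 − $134.52 = $2472.41
State withholding: $2472.41 × 0.04 = $98.90
Local income tax: $2472.41 × 0.0198 = $48.95
SDI: $2606.93 × 0.0138 = $35.98
Legal plan premium: $154.91
Vision plan: $98.26
Total deductions = $134.52 + $98.90 + $48.95 + $35.98 + $154.91 + $98.26 = $571.52
Net pay = $2606.93 − $571.52 = $2035.41

$2035.41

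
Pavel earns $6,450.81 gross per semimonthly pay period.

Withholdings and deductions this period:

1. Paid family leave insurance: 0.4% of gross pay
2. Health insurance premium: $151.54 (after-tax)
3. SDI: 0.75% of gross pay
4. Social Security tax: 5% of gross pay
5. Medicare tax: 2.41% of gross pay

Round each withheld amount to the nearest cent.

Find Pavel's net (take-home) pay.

Medicare tax: $6,450.81 × 0.0241 = $155.46
SDI: $6,450.81 × 0.0075 = $48.38
Paid family leave insurance: $6,450.81 × 0.004 = $25.80
Social Security tax: $6,450.81 × 0.05 = $322.54
Health insurance premium: $151.54
Total deductions = $155.46 + $48.38 + $25.80 + $322.54 + $151.54 = $703.72
Net pay = $6,450.81 − $703.72 = $5,747.09

$5,747.09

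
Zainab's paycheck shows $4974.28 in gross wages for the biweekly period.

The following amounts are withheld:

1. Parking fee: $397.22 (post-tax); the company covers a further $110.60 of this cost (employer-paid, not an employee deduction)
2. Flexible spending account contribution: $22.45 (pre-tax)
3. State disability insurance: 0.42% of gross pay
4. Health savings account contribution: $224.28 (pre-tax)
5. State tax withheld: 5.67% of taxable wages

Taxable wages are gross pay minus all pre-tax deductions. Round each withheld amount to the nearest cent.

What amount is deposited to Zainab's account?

$4041.39

Health savings account contribution: $224.28
Flexible spending account contribution: $22.45
Pre-tax total = $224.28 + $22.45 = $246.73
Taxable wages = $4974.28 − $246.73 = $4727.55
State tax withheld: $4727.55 × 0.0567 = $268.05
State disability insurance: $4974.28 × 0.0042 = $20.89
Parking fee: $397.22
(Employer's $110.60 toward parking fee is not withheld from the employee.)
Total deductions = $224.28 + $22.45 + $268.05 + $20.89 + $397.22 = $932.89
Net pay = $4974.28 − $932.89 = $4041.39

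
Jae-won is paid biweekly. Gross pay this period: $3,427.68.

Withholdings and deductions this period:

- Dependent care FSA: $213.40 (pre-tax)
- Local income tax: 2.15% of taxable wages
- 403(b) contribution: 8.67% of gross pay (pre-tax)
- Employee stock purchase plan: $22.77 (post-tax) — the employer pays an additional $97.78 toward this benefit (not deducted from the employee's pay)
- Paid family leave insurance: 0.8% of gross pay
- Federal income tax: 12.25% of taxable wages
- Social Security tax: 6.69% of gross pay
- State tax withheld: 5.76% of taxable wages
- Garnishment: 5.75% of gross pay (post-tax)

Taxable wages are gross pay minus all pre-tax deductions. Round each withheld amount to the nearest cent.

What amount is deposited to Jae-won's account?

$1,852.43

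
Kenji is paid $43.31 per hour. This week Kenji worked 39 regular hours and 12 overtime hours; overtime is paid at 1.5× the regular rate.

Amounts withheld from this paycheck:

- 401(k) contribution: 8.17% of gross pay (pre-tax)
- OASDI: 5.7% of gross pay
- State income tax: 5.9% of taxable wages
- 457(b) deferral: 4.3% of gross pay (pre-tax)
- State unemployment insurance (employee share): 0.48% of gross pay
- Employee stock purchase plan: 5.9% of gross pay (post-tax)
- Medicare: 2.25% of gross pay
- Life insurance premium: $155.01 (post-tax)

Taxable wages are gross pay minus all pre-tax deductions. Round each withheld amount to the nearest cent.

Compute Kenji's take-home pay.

$1,524.57

Regular pay: 39 × $43.31 = $1,689.09
Overtime pay: 12 × $43.31 × 1.5 = $779.58
Gross pay = $1,689.09 + $779.58 = $2,468.67
401(k) contribution: $2,468.67 × 0.0817 = $201.69
457(b) deferral: $2,468.67 × 0.043 = $106.15
Pre-tax total = $201.69 + $106.15 = $307.84
Taxable wages = $2,468.67 − $307.84 = $2,160.83
State income tax: $2,160.83 × 0.059 = $127.49
OASDI: $2,468.67 × 0.057 = $140.71
State unemployment insurance (employee share): $2,468.67 × 0.0048 = $11.85
Medicare: $2,468.67 × 0.0225 = $55.55
Life insurance premium: $155.01
Employee stock purchase plan: $2,468.67 × 0.059 = $145.65
Total deductions = $201.69 + $106.15 + $127.49 + $140.71 + $11.85 + $55.55 + $155.01 + $145.65 = $944.10
Net pay = $2,468.67 − $944.10 = $1,524.57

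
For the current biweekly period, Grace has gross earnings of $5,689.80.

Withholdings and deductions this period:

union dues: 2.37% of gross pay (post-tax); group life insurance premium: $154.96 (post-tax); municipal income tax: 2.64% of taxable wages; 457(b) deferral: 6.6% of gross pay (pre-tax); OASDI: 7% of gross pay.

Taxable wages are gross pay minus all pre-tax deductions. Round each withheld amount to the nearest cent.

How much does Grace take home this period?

457(b) deferral: $5,689.80 × 0.066 = $375.53
Taxable wages = $5,689.80 − $375.53 = $5,314.27
Municipal income tax: $5,314.27 × 0.0264 = $140.30
OASDI: $5,689.80 × 0.07 = $398.29
Union dues: $5,689.80 × 0.0237 = $134.85
Group life insurance premium: $154.96
Total deductions = $375.53 + $140.30 + $398.29 + $134.85 + $154.96 = $1,203.93
Net pay = $5,689.80 − $1,203.93 = $4,485.87

$4,485.87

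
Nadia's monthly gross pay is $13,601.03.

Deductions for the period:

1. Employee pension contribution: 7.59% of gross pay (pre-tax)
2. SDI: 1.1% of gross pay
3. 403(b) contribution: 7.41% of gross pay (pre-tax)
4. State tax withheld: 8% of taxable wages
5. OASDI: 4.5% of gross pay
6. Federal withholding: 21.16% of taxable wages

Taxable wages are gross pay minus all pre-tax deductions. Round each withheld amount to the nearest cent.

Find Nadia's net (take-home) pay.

Employee pension contribution: $13,601.03 × 0.0759 = $1,032.32
403(b) contribution: $13,601.03 × 0.0741 = $1,007.84
Pre-tax total = $1,032.32 + $1,007.84 = $2,040.16
Taxable wages = $13,601.03 − $2,040.16 = $11,560.87
State tax withheld: $11,560.87 × 0.08 = $924.87
Federal withholding: $11,560.87 × 0.2116 = $2,446.28
SDI: $13,601.03 × 0.011 = $149.61
OASDI: $13,601.03 × 0.045 = $612.05
Total deductions = $1,032.32 + $1,007.84 + $924.87 + $2,446.28 + $149.61 + $612.05 = $6,172.97
Net pay = $13,601.03 − $6,172.97 = $7,428.06

$7,428.06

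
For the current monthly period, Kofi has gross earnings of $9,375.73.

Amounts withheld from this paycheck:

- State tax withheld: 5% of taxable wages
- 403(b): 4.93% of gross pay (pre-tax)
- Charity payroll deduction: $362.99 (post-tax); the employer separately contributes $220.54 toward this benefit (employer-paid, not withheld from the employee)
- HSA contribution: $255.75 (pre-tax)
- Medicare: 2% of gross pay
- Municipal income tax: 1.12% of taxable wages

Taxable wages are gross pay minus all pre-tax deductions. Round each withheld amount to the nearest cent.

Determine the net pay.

HSA contribution: $255.75
403(b): $9,375.73 × 0.0493 = $462.22
Pre-tax total = $255.75 + $462.22 = $717.97
Taxable wages = $9,375.73 − $717.97 = $8,657.76
Municipal income tax: $8,657.76 × 0.0112 = $96.97
State tax withheld: $8,657.76 × 0.05 = $432.89
Medicare: $9,375.73 × 0.02 = $187.51
Charity payroll deduction: $362.99
(Employer's $220.54 toward charity payroll deduction is not withheld from the employee.)
Total deductions = $255.75 + $462.22 + $96.97 + $432.89 + $187.51 + $362.99 = $1,798.33
Net pay = $9,375.73 − $1,798.33 = $7,577.40

$7,577.40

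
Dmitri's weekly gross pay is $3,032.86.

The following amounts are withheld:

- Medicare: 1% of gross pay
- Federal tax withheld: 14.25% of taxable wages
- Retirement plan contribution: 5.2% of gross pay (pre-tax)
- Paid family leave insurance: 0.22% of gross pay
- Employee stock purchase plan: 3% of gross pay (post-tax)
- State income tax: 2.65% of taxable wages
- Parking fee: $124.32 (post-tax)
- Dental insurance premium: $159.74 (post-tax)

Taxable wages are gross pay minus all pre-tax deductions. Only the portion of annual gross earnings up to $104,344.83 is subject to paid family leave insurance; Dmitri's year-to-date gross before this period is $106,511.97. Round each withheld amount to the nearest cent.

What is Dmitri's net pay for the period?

Retirement plan contribution: $3,032.86 × 0.052 = $157.71
Taxable wages = $3,032.86 − $157.71 = $2,875.15
Federal tax withheld: $2,875.15 × 0.1425 = $409.71
State income tax: $2,875.15 × 0.0265 = $76.19
Paid family leave insurance: annual cap $104,344.83 already reached (YTD $106,511.97), so $0.00
Medicare: $3,032.86 × 0.01 = $30.33
Parking fee: $124.32
Employee stock purchase plan: $3,032.86 × 0.03 = $90.99
Dental insurance premium: $159.74
Total deductions = $157.71 + $409.71 + $76.19 + $0.00 + $30.33 + $124.32 + $90.99 + $159.74 = $1,048.99
Net pay = $3,032.86 − $1,048.99 = $1,983.87

$1,983.87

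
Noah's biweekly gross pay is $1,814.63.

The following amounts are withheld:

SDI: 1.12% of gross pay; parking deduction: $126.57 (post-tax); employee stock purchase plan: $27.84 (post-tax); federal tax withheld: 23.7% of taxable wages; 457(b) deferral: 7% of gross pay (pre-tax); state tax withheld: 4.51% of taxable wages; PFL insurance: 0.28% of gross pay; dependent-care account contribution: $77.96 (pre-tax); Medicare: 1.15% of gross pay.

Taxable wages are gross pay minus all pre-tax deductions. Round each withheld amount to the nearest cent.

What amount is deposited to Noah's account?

Dependent-care account contribution: $77.96
457(b) deferral: $1,814.63 × 0.07 = $127.02
Pre-tax total = $77.96 + $127.02 = $204.98
Taxable wages = $1,814.63 − $204.98 = $1,609.65
Federal tax withheld: $1,609.65 × 0.237 = $381.49
State tax withheld: $1,609.65 × 0.0451 = $72.60
Medicare: $1,814.63 × 0.0115 = $20.87
PFL insurance: $1,814.63 × 0.0028 = $5.08
SDI: $1,814.63 × 0.0112 = $20.32
Parking deduction: $126.57
Employee stock purchase plan: $27.84
Total deductions = $77.96 + $127.02 + $381.49 + $72.60 + $20.87 + $5.08 + $20.32 + $126.57 + $27.84 = $859.75
Net pay = $1,814.63 − $859.75 = $954.88

$954.88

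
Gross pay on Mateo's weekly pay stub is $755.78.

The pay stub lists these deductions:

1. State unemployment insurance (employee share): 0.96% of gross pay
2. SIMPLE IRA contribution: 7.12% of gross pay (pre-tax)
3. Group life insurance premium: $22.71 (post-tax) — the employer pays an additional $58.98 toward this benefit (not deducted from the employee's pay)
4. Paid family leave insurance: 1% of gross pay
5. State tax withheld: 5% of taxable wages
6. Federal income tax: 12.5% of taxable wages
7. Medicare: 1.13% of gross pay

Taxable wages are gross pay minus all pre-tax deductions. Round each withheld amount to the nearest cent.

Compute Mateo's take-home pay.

SIMPLE IRA contribution: $755.78 × 0.0712 = $53.81
Taxable wages = $755.78 − $53.81 = $701.97
Federal income tax: $701.97 × 0.125 = $87.75
State tax withheld: $701.97 × 0.05 = $35.10
Paid family leave insurance: $755.78 × 0.01 = $7.56
Medicare: $755.78 × 0.0113 = $8.54
State unemployment insurance (employee share): $755.78 × 0.0096 = $7.26
Group life insurance premium: $22.71
(Employer's $58.98 toward group life insurance premium is not withheld from the employee.)
Total deductions = $53.81 + $87.75 + $35.10 + $7.56 + $8.54 + $7.26 + $22.71 = $222.73
Net pay = $755.78 − $222.73 = $533.05

$533.05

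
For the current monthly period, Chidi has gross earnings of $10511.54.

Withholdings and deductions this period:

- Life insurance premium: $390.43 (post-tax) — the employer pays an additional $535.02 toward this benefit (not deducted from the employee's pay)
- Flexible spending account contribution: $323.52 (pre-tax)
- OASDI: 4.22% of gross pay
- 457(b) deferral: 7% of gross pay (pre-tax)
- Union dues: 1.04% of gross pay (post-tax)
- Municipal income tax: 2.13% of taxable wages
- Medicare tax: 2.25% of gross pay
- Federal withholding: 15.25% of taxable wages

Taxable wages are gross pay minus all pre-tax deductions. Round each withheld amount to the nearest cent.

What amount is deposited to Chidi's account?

$6629.57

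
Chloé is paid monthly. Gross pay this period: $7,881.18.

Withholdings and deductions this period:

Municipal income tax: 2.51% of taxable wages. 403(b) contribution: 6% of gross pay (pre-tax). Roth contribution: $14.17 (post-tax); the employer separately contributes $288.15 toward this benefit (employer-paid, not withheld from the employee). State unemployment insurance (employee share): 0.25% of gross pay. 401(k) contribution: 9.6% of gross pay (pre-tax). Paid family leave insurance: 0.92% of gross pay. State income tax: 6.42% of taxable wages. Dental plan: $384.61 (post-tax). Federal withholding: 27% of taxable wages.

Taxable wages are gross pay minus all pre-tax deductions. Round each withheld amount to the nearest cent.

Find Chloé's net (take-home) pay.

$3,770.77

403(b) contribution: $7,881.18 × 0.06 = $472.87
401(k) contribution: $7,881.18 × 0.096 = $756.59
Pre-tax total = $472.87 + $756.59 = $1,229.46
Taxable wages = $7,881.18 − $1,229.46 = $6,651.72
State income tax: $6,651.72 × 0.0642 = $427.04
Municipal income tax: $6,651.72 × 0.0251 = $166.96
Federal withholding: $6,651.72 × 0.27 = $1,795.96
State unemployment insurance (employee share): $7,881.18 × 0.0025 = $19.70
Paid family leave insurance: $7,881.18 × 0.0092 = $72.51
Roth contribution: $14.17
Dental plan: $384.61
(Employer's $288.15 toward Roth contribution is not withheld from the employee.)
Total deductions = $472.87 + $756.59 + $427.04 + $166.96 + $1,795.96 + $19.70 + $72.51 + $14.17 + $384.61 = $4,110.41
Net pay = $7,881.18 − $4,110.41 = $3,770.77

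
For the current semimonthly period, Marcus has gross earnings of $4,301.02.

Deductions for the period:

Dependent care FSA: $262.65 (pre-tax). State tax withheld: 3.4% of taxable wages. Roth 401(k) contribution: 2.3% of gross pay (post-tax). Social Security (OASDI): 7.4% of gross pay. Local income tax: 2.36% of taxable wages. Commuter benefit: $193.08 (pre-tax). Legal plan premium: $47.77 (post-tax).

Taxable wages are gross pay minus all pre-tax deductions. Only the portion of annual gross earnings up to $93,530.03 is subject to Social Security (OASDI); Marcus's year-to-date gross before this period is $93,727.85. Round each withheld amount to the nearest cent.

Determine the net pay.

Commuter benefit: $193.08
Dependent care FSA: $262.65
Pre-tax total = $193.08 + $262.65 = $455.73
Taxable wages = $4,301.02 − $455.73 = $3,845.29
State tax withheld: $3,845.29 × 0.034 = $130.74
Local income tax: $3,845.29 × 0.0236 = $90.75
Social Security (OASDI): annual cap $93,530.03 already reached (YTD $93,727.85), so $0.00
Legal plan premium: $47.77
Roth 401(k) contribution: $4,301.02 × 0.023 = $98.92
Total deductions = $193.08 + $262.65 + $130.74 + $90.75 + $0.00 + $47.77 + $98.92 = $823.91
Net pay = $4,301.02 − $823.91 = $3,477.11

$3,477.11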